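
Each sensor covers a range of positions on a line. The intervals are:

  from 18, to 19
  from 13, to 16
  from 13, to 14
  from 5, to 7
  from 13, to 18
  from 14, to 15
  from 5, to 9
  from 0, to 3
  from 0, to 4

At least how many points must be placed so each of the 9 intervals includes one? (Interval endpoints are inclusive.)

Process intervals by earliest right end; each time one isn't hit yet, stab at its right endpoint.
By right end: [0,3]  [0,4]  [5,7]  [5,9]  [13,14]  [14,15]  [13,16]  [13,18]  [18,19]
[0,3] uncovered → point at 3; [5,7] uncovered → point at 7; [13,14] uncovered → point at 14; [18,19] uncovered → point at 19.
Points: 3, 7, 14, 19 (4 total).

4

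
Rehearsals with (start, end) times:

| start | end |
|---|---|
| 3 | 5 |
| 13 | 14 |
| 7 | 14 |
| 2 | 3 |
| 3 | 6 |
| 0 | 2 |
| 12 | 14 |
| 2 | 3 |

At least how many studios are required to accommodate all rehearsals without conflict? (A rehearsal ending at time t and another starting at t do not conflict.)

The answer is the maximum number of intervals overlapping at any instant.
starts: [0, 2, 2, 3, 3, 7, 12, 13]
ends:   [2, 3, 3, 5, 6, 14, 14, 14]
s0→1 e2→0 s2→1 s2→2 e3→1 e3→0 s3→1 s3→2 e5→1 e6→0 s7→1 s12→2 s13→3  — peak 3.

3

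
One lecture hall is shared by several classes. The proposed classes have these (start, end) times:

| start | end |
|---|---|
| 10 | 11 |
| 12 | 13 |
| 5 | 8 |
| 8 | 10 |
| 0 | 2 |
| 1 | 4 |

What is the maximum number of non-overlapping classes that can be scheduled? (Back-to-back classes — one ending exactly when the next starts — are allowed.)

Greedy by earliest finish: after sorting by end time, pick each interval compatible with the last pick.
Sorted by end: (0,2)  (1,4)  (5,8)  (8,10)  (10,11)  (12,13)
take (0,2); skip (1,4); take (5,8); take (8,10); take (10,11); take (12,13).
Selected 5 classes.

5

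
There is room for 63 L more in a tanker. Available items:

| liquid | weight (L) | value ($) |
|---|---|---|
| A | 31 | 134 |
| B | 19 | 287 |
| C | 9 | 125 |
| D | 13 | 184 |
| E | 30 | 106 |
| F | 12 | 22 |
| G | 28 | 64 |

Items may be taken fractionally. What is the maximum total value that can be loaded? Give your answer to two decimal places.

691.10

Sort by value per unit weight and fill in that order.
Order: B (287/19=15.11) > D (184/13=14.15) > C (125/9=13.89) > A (134/31=4.32) > E (106/30=3.53) > G (64/28=2.29) > F (22/12=1.83)
Fill: take B (19 @ 287) → take D (13 @ 184) → take C (9 @ 125) → take 22/31 of A → 95.10; 63/63 used.
Total value = 691.10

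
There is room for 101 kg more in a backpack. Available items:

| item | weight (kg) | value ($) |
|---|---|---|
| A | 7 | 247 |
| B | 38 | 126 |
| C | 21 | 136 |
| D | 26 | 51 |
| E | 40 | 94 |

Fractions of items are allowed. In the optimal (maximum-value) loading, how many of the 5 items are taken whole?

3

Greedy by value/weight ratio, highest first.
Order: A (247/7=35.29) > C (136/21=6.48) > B (126/38=3.32) > E (94/40=2.35) > D (51/26=1.96)
Fill: take A (7 @ 247) → take C (21 @ 136) → take B (38 @ 126) → take 35/40 of E → 82.25; 101/101 used.
3 item(s) taken whole; one partial (take 35/40 of E).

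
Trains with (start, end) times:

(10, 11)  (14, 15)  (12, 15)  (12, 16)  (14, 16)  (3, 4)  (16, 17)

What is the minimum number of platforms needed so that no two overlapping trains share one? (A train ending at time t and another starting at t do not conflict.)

starts: [3, 10, 12, 12, 14, 14, 16]
ends:   [4, 11, 15, 15, 16, 16, 17]
s3→1 e4→0 s10→1 e11→0 s12→1 s12→2 s14→3 s14→4  — peak 4.

4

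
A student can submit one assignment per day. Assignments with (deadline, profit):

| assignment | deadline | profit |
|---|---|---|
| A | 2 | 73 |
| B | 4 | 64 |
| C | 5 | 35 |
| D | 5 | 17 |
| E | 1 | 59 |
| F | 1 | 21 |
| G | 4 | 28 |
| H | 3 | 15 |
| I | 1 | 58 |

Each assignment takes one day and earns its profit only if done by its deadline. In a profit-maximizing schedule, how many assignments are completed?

Sort by profit descending; place each in the latest free slot ≤ its deadline.
Profit order: A=73 B=64 E=59 I=58 C=35 G=28 F=21 D=17 H=15
Assign: A→slot 2, B→slot 4, E→slot 1, I skipped, C→slot 5, G→slot 3, F skipped, D skipped, H skipped.
Slots: [1:E] [2:A] [3:G] [4:B] [5:C]
5 of 9 scheduled.

5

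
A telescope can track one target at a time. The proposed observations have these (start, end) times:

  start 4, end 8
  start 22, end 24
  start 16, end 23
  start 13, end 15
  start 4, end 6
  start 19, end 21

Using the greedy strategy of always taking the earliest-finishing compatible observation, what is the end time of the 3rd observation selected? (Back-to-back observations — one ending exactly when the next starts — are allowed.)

21

Greedy by earliest finish: after sorting by end time, pick each interval compatible with the last pick.
By end time: (4,6), (4,8), (13,15), (19,21), (16,23), (22,24).
Pick (4,6); next start ≥ 6 → (13,15); next start ≥ 15 → (19,21); next start ≥ 21 → (22,24).
Selected: (4,6) (13,15) (19,21) (22,24)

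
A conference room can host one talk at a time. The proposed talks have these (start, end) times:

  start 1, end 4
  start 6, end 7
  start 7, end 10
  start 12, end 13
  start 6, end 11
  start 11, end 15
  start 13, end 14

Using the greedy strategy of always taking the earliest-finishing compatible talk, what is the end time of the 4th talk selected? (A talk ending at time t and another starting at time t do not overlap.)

By end time: (1,4), (6,7), (7,10), (6,11), (12,13), (13,14), (11,15).
Pick (1,4); next start ≥ 4 → (6,7); next start ≥ 7 → (7,10); next start ≥ 10 → (12,13); next start ≥ 13 → (13,14).
Selected: (1,4) (6,7) (7,10) (12,13) (13,14)

13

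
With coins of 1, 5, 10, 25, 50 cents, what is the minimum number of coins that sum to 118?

7

118 − 2×50→18 − 1×10→8 − 1×5→3 − 3×1→0
Total coins = 2 + 1 + 1 + 3 = 7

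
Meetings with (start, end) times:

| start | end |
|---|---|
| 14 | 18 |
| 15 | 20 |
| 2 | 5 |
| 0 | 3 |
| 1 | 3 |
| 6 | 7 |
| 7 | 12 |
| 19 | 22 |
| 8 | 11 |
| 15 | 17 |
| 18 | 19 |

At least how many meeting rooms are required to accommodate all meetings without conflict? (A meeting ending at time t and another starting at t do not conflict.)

starts: [0, 1, 2, 6, 7, 8, 14, 15, 15, 18, 19]
ends:   [3, 3, 5, 7, 11, 12, 17, 18, 19, 20, 22]
s0→1 s1→2 s2→3  — peak 3.

3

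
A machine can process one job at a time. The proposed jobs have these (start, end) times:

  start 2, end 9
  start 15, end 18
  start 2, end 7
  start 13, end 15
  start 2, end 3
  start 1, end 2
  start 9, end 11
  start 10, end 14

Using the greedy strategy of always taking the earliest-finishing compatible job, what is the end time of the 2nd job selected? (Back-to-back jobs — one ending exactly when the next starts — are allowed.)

Greedy by earliest finish: after sorting by end time, pick each interval compatible with the last pick.
By end time: (1,2), (2,3), (2,7), (2,9), (9,11), (10,14), (13,15), (15,18).
Pick (1,2); next start ≥ 2 → (2,3); next start ≥ 3 → (9,11); next start ≥ 11 → (13,15); next start ≥ 15 → (15,18).
Selected: (1,2) (2,3) (9,11) (13,15) (15,18)

3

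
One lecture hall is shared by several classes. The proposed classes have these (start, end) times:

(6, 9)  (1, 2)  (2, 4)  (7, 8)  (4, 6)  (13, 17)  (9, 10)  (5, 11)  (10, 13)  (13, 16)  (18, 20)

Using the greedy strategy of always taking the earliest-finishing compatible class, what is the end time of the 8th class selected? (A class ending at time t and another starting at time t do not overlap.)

20

Order by finish time; keep every interval that doesn't clash with the previous kept one.
By end time: (1,2), (2,4), (4,6), (7,8), (6,9), (9,10), (5,11), (10,13), (13,16), (13,17), (18,20).
Pick (1,2); next start ≥ 2 → (2,4); next start ≥ 4 → (4,6); next start ≥ 6 → (7,8); next start ≥ 8 → (9,10); next start ≥ 10 → (10,13); next start ≥ 13 → (13,16); next start ≥ 16 → (18,20).
Selected: (1,2) (2,4) (4,6) (7,8) (9,10) (10,13) (13,16) (18,20)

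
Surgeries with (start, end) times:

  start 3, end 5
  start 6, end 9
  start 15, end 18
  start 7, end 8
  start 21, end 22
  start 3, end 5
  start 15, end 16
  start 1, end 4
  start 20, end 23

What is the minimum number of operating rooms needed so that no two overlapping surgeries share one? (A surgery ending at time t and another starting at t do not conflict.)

starts: [1, 3, 3, 6, 7, 15, 15, 20, 21]
ends:   [4, 5, 5, 8, 9, 16, 18, 22, 23]
s1→1 s3→2 s3→3  — peak 3.

3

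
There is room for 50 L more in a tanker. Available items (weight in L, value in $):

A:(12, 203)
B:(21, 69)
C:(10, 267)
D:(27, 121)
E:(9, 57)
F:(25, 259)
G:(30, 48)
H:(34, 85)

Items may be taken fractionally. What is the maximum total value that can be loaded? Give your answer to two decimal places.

Greedy by value/weight ratio, highest first.
Order: C (267/10=26.70) > A (203/12=16.92) > F (259/25=10.36) > E (57/9=6.33) > D (121/27=4.48) > B (69/21=3.29) > H (85/34=2.50) > G (48/30=1.60)
Fill: take C (10 @ 267) → take A (12 @ 203) → take F (25 @ 259) → take 3/9 of E → 19.00; 50/50 used.
Total value = 748.00

748.00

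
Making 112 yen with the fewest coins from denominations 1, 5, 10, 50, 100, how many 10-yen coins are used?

1

Use the largest denomination that fits, subtract, and repeat.
112 − 1×100→12 − 1×10→2 − 2×1→0
Count of 10: 1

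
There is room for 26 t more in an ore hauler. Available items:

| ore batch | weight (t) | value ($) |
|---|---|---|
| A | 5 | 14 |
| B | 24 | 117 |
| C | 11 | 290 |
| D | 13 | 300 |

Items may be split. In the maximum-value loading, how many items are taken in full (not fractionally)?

Greedy by value/weight ratio, highest first.
Order: C (290/11=26.36) > D (300/13=23.08) > B (117/24=4.88) > A (14/5=2.80)
Fill: take C (11 @ 290) → take D (13 @ 300) → take 2/24 of B → 9.75; 26/26 used.
2 item(s) taken whole; one partial (take 2/24 of B).

2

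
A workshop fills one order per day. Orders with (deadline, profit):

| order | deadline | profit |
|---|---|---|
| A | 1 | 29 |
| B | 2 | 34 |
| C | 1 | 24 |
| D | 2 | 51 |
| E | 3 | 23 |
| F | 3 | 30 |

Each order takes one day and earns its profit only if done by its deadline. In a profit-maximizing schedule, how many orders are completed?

3

Take jobs in profit order; each goes to the latest open slot no later than its deadline.
Profit order: D=51 B=34 F=30 A=29 C=24 E=23
Assign: D→slot 2, B→slot 1, F→slot 3, A skipped, C skipped, E skipped.
Slots: [1:B] [2:D] [3:F]
3 of 6 scheduled.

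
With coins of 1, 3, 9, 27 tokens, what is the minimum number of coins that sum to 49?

49 − 1×27→22 − 2×9→4 − 1×3→1 − 1×1→0
Total coins = 1 + 2 + 1 + 1 = 5

5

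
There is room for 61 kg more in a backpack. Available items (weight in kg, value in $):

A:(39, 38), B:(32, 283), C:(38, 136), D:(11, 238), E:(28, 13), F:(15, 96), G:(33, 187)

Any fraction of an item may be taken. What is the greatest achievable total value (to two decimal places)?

Order: D (238/11=21.64) > B (283/32=8.84) > F (96/15=6.40) > G (187/33=5.67) > C (136/38=3.58) > A (38/39=0.97) > E (13/28=0.46)
Fill: take D (11 @ 238) → take B (32 @ 283) → take F (15 @ 96) → take 3/33 of G → 17.00; 61/61 used.
Total value = 634.00

634.00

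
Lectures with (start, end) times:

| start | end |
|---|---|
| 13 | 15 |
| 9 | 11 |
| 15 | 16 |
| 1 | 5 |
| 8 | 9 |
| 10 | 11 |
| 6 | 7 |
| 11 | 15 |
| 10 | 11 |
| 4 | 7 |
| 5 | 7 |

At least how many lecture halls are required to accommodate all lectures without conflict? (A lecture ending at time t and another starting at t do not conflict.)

3

starts: [1, 4, 5, 6, 8, 9, 10, 10, 11, 13, 15]
ends:   [5, 7, 7, 7, 9, 11, 11, 11, 15, 15, 16]
s1→1 s4→2 e5→1 s5→2 s6→3  — peak 3.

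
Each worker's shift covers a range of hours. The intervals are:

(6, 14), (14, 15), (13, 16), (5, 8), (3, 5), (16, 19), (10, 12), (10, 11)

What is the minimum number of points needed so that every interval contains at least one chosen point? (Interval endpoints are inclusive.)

4

Sort by right endpoint; whenever an interval is uncovered, place a point at its right end.
By right end: [3,5]  [5,8]  [10,11]  [10,12]  [6,14]  [14,15]  [13,16]  [16,19]
[3,5] uncovered → point at 5; [10,11] uncovered → point at 11; [14,15] uncovered → point at 15; [16,19] uncovered → point at 19.
Points: 5, 11, 15, 19 (4 total).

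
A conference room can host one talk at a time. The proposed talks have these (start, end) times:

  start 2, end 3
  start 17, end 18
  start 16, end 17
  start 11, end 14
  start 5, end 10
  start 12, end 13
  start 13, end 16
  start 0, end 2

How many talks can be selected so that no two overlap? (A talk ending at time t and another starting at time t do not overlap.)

Greedy by earliest finish: after sorting by end time, pick each interval compatible with the last pick.
Sorted by end: (0,2)  (2,3)  (5,10)  (12,13)  (11,14)  (13,16)  (16,17)  (17,18)
take (0,2); take (2,3); take (5,10); take (12,13); take (13,16); take (16,17); take (17,18).
Selected 7 talks.

7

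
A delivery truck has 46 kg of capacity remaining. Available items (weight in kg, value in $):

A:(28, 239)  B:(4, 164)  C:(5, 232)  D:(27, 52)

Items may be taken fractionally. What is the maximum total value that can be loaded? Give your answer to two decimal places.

Sort by value per unit weight and fill in that order.
Order: C (232/5=46.40) > B (164/4=41.00) > A (239/28=8.54) > D (52/27=1.93)
Fill: take C (5 @ 232) → take B (4 @ 164) → take A (28 @ 239) → take 9/27 of D → 17.33; 46/46 used.
Total value = 652.33

652.33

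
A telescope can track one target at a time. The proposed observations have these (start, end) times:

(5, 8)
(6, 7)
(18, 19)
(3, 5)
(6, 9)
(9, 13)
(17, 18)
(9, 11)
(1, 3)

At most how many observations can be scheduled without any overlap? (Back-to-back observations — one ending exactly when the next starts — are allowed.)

Sort by end time and greedily take each interval whose start is ≥ the last chosen end.
By end time: (1,3), (3,5), (6,7), (5,8), (6,9), (9,11), (9,13), (17,18), (18,19).
Pick (1,3); next start ≥ 3 → (3,5); next start ≥ 5 → (6,7); next start ≥ 7 → (9,11); next start ≥ 11 → (17,18); next start ≥ 18 → (18,19).
Selected 6 observations.

6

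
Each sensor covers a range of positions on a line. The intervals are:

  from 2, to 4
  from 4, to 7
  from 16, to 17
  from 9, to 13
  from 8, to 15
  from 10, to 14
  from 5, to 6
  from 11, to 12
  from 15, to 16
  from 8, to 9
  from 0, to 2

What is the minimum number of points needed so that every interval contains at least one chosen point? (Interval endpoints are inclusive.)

Process intervals by earliest right end; each time one isn't hit yet, stab at its right endpoint.
By right end: [0,2]  [2,4]  [5,6]  [4,7]  [8,9]  [11,12]  [9,13]  [10,14]  [8,15]  [15,16]  [16,17]
[0,2] uncovered → point at 2; [5,6] uncovered → point at 6; [8,9] uncovered → point at 9; [11,12] uncovered → point at 12; [15,16] uncovered → point at 16.
Points: 2, 6, 9, 12, 16 (5 total).

5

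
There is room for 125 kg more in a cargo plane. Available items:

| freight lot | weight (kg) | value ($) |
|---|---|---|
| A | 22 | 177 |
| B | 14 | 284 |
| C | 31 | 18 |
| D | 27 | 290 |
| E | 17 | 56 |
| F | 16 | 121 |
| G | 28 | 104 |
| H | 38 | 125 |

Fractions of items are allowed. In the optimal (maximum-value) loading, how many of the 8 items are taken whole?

Order: B (284/14=20.29) > D (290/27=10.74) > A (177/22=8.05) > F (121/16=7.56) > G (104/28=3.71) > E (56/17=3.29) > H (125/38=3.29) > C (18/31=0.58)
Fill: take B (14 @ 284) → take D (27 @ 290) → take A (22 @ 177) → take F (16 @ 121) → take G (28 @ 104) → take E (17 @ 56) → take 1/38 of H → 3.29; 125/125 used.
6 item(s) taken whole; one partial (take 1/38 of H).

6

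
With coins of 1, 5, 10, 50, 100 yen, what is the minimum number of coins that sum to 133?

Use the largest denomination that fits, subtract, and repeat.
133 = 1×100 + 3×10 + 3×1
Total coins = 1 + 3 + 3 = 7

7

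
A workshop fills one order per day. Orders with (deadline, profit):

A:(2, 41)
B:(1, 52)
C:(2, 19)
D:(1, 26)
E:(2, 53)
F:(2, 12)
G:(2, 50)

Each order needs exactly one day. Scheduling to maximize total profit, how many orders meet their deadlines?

Profit order: E=53 B=52 G=50 A=41 D=26 C=19 F=12
Assign: E→slot 2, B→slot 1, G skipped, A skipped, D skipped, C skipped, F skipped.
Slots: [1:B] [2:E]
2 of 7 scheduled.

2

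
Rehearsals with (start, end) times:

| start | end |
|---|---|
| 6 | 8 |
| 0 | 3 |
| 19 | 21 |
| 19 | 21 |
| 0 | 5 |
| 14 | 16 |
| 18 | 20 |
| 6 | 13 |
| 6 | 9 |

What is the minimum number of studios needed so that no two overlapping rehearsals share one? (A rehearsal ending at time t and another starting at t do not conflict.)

3

Count concurrent intervals with a sweep; the peak is the room count.
Events (time:±→running): 0:+→1 0:+→2 3:-→1 5:-→0 6:+→1 6:+→2 6:+→3 … peak 3.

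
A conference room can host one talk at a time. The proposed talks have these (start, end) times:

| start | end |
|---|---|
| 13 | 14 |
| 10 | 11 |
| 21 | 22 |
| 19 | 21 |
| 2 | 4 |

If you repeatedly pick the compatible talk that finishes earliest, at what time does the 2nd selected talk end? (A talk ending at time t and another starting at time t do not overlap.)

11

Sorted by end: (2,4)  (10,11)  (13,14)  (19,21)  (21,22)
take (2,4); take (10,11); take (13,14); take (19,21); take (21,22).
Selected: (2,4) (10,11) (13,14) (19,21) (21,22)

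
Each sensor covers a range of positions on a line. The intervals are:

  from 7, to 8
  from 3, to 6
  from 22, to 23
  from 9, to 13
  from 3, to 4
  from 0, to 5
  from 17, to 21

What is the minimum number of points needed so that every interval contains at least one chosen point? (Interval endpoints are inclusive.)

5

Process intervals by earliest right end; each time one isn't hit yet, stab at its right endpoint.
Sorted: [3,4] [0,5] [3,6] [7,8] [9,13] [17,21] [22,23]
{[3,4],[0,5],[3,6]} hit by 4; {[7,8]} hit by 8; {[9,13]} hit by 13; {[17,21]} hit by 21; {[22,23]} hit by 23.
Points: 4, 8, 13, 21, 23 (5 total).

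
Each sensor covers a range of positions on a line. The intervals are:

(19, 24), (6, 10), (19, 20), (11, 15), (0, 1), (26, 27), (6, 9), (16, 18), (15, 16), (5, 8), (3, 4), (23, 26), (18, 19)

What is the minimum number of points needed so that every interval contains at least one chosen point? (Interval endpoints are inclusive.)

Process intervals by earliest right end; each time one isn't hit yet, stab at its right endpoint.
Sorted: [0,1] [3,4] [5,8] [6,9] [6,10] [11,15] [15,16] [16,18] [18,19] [19,20] [19,24] [23,26] [26,27]
{[0,1]} hit by 1; {[3,4]} hit by 4; {[5,8],[6,9],[6,10]} hit by 8; {[11,15],[15,16]} hit by 15; {[16,18],[18,19]} hit by 18; {[19,20],[19,24]} hit by 20; {[23,26],[26,27]} hit by 26.
Points: 1, 4, 8, 15, 18, 20, 26 (7 total).

7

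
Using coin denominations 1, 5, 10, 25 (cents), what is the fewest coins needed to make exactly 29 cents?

5

Use the largest denomination that fits, subtract, and repeat.
29 − 1×25→4 − 4×1→0
Total coins = 1 + 4 = 5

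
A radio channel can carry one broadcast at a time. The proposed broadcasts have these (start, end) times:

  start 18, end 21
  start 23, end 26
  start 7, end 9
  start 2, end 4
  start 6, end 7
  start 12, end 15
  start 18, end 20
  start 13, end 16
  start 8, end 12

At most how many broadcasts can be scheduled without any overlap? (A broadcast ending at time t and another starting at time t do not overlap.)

6

Sort by end time and greedily take each interval whose start is ≥ the last chosen end.
Sorted by end: (2,4)  (6,7)  (7,9)  (8,12)  (12,15)  (13,16)  (18,20)  (18,21)  (23,26)
take (2,4); take (6,7); take (7,9); skip (8,12); take (12,15); take (18,20); take (23,26).
Selected 6 broadcasts.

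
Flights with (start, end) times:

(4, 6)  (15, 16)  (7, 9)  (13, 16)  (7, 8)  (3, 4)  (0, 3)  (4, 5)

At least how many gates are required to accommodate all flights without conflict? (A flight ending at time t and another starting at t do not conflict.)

2

Count concurrent intervals with a sweep; the peak is the room count.
starts: [0, 3, 4, 4, 7, 7, 13, 15]
ends:   [3, 4, 5, 6, 8, 9, 16, 16]
s0→1 e3→0 s3→1 e4→0 s4→1 s4→2  — peak 2.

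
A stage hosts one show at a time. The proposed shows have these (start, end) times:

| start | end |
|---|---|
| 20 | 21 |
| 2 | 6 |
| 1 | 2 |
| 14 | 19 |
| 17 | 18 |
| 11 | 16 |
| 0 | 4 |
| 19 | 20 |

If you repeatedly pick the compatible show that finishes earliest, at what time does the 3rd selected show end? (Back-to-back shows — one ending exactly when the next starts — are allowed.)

16

Sort by end time and greedily take each interval whose start is ≥ the last chosen end.
By end time: (1,2), (0,4), (2,6), (11,16), (17,18), (14,19), (19,20), (20,21).
Pick (1,2); next start ≥ 2 → (2,6); next start ≥ 6 → (11,16); next start ≥ 16 → (17,18); next start ≥ 18 → (19,20); next start ≥ 20 → (20,21).
Selected: (1,2) (2,6) (11,16) (17,18) (19,20) (20,21)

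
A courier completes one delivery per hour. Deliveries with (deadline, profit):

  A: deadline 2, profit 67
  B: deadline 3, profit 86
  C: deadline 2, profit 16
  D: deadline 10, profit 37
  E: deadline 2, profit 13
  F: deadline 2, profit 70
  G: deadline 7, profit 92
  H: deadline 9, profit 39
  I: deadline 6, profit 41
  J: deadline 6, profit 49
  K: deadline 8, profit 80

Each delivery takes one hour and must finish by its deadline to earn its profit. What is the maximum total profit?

Sort by profit descending; place each in the latest free slot ≤ its deadline.
By profit: G(d7,92), B(d3,86), K(d8,80), F(d2,70), A(d2,67), J(d6,49), I(d6,41), H(d9,39), D(d10,37), C(d2,16), E(d2,13)
G→slot 7; B→slot 3; K→slot 8; F→slot 2; A→slot 1; J→slot 6; I→slot 5; H→slot 9; D→slot 10; C skipped; E skipped.
Profit = 67 + 70 + 86 + 41 + 49 + 92 + 80 + 39 + 37 = 561

561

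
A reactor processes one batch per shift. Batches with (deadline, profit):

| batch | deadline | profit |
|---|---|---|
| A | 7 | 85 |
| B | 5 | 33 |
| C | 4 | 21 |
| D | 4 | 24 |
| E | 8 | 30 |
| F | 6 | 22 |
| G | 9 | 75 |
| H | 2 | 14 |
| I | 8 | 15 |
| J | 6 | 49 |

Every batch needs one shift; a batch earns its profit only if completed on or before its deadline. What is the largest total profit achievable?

By profit: A(d7,85), G(d9,75), J(d6,49), B(d5,33), E(d8,30), D(d4,24), F(d6,22), C(d4,21), I(d8,15), H(d2,14)
A→slot 7; G→slot 9; J→slot 6; B→slot 5; E→slot 8; D→slot 4; F→slot 3; C→slot 2; I→slot 1; H skipped.
Profit = 15 + 21 + 22 + 24 + 33 + 49 + 85 + 30 + 75 = 354

354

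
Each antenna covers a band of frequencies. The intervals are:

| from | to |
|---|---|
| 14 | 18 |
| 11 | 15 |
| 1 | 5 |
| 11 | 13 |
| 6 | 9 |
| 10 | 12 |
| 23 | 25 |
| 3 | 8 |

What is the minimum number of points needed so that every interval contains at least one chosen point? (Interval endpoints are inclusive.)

Sorted: [1,5] [3,8] [6,9] [10,12] [11,13] [11,15] [14,18] [23,25]
{[1,5],[3,8]} hit by 5; {[6,9]} hit by 9; {[10,12],[11,13],[11,15]} hit by 12; {[14,18]} hit by 18; {[23,25]} hit by 25.
Points: 5, 9, 12, 18, 25 (5 total).

5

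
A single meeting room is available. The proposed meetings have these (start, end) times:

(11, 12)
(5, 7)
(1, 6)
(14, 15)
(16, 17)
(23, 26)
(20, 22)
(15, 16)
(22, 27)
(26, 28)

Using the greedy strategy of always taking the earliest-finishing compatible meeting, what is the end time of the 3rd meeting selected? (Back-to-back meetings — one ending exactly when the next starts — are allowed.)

Sort by end time and greedily take each interval whose start is ≥ the last chosen end.
Sorted by end: (1,6)  (5,7)  (11,12)  (14,15)  (15,16)  (16,17)  (20,22)  (23,26)  (22,27)  (26,28)
take (1,6); take (11,12); take (14,15); take (15,16); take (16,17); take (20,22); take (23,26); skip (22,27); take (26,28).
Selected: (1,6) (11,12) (14,15) (15,16) (16,17) (20,22) (23,26) (26,28)

15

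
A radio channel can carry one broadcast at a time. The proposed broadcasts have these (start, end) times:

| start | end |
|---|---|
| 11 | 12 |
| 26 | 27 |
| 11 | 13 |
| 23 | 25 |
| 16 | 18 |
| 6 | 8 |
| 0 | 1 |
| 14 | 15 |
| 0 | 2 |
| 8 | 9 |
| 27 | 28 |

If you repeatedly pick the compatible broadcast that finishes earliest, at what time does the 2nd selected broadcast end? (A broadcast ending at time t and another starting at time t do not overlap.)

Sort by end time and greedily take each interval whose start is ≥ the last chosen end.
By end time: (0,1), (0,2), (6,8), (8,9), (11,12), (11,13), (14,15), (16,18), (23,25), (26,27), (27,28).
Pick (0,1); next start ≥ 1 → (6,8); next start ≥ 8 → (8,9); next start ≥ 9 → (11,12); next start ≥ 12 → (14,15); next start ≥ 15 → (16,18); next start ≥ 18 → (23,25); next start ≥ 25 → (26,27); next start ≥ 27 → (27,28).
Selected: (0,1) (6,8) (8,9) (11,12) (14,15) (16,18) (23,25) (26,27) (27,28)

8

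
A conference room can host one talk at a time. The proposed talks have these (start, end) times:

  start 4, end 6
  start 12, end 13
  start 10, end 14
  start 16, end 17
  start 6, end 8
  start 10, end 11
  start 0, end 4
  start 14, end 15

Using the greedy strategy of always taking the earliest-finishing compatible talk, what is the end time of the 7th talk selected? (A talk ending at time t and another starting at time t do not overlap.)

17

By end time: (0,4), (4,6), (6,8), (10,11), (12,13), (10,14), (14,15), (16,17).
Pick (0,4); next start ≥ 4 → (4,6); next start ≥ 6 → (6,8); next start ≥ 8 → (10,11); next start ≥ 11 → (12,13); next start ≥ 13 → (14,15); next start ≥ 15 → (16,17).
Selected: (0,4) (4,6) (6,8) (10,11) (12,13) (14,15) (16,17)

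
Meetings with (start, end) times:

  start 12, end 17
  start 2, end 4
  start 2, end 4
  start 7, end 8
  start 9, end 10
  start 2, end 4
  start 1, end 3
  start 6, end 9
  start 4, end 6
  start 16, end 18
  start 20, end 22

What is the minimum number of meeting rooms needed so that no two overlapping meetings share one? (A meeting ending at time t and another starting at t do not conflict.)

Events (time:±→running): 1:+→1 2:+→2 2:+→3 2:+→4 … peak 4.

4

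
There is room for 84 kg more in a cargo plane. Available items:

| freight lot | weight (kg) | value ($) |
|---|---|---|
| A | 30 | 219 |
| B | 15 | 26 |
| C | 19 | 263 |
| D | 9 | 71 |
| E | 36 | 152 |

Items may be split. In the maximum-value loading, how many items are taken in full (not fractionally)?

Greedy by value/weight ratio, highest first.
Order: C (263/19=13.84) > D (71/9=7.89) > A (219/30=7.30) > E (152/36=4.22) > B (26/15=1.73)
Fill: take C (19 @ 263) → take D (9 @ 71) → take A (30 @ 219) → take 26/36 of E → 109.78; 84/84 used.
3 item(s) taken whole; one partial (take 26/36 of E).

3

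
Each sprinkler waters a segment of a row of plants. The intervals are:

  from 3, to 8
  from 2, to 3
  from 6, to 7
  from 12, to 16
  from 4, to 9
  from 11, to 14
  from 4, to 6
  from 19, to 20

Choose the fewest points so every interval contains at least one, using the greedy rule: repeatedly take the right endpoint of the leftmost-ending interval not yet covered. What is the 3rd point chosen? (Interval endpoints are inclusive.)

14

Sorted: [2,3] [4,6] [6,7] [3,8] [4,9] [11,14] [12,16] [19,20]
{[2,3]} hit by 3; {[4,6],[6,7],[3,8],[4,9]} hit by 6; {[11,14],[12,16]} hit by 14; {[19,20]} hit by 20.
Points: 3, 6, 14, 20 (4 total).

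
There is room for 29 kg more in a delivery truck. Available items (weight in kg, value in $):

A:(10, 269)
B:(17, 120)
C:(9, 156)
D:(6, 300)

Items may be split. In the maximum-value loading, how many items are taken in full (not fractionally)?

Sort by value per unit weight and fill in that order.
Order: D (300/6=50.00) > A (269/10=26.90) > C (156/9=17.33) > B (120/17=7.06)
Fill: take D (6 @ 300) → take A (10 @ 269) → take C (9 @ 156) → take 4/17 of B → 28.24; 29/29 used.
3 item(s) taken whole; one partial (take 4/17 of B).

3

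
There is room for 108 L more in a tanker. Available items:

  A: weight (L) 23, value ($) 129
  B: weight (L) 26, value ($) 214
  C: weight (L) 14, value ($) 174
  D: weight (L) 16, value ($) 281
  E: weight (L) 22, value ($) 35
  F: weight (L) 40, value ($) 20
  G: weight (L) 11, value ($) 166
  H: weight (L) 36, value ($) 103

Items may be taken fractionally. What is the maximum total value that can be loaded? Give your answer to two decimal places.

Greedy by value/weight ratio, highest first.
Ratios (sorted): D 17.56, G 15.09, C 12.43, B 8.23, A 5.61, H 2.86, E 1.59, F 0.50
take D (16 @ 281); take G (11 @ 166); take C (14 @ 174); take B (26 @ 214); take A (23 @ 129); take 18/36 of H → 51.50. Capacity used 108/108.
Total value = 1015.50

1015.50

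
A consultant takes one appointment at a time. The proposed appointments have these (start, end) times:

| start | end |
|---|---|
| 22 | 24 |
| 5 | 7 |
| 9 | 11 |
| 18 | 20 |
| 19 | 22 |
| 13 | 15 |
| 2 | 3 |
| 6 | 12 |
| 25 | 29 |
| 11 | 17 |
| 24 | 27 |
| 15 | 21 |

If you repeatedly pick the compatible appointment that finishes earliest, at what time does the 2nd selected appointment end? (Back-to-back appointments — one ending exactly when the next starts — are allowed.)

7

Sorted by end: (2,3)  (5,7)  (9,11)  (6,12)  (13,15)  (11,17)  (18,20)  (15,21)  (19,22)  (22,24)  (24,27)  (25,29)
take (2,3); take (5,7); take (9,11); skip (6,12); take (13,15); skip (11,17); take (18,20); take (22,24); take (24,27).
Selected: (2,3) (5,7) (9,11) (13,15) (18,20) (22,24) (24,27)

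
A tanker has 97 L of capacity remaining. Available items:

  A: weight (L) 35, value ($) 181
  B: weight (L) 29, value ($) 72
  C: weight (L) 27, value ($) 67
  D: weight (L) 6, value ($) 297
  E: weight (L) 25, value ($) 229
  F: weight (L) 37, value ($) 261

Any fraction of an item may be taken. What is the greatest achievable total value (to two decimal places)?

Greedy by value/weight ratio, highest first.
Ratios (sorted): D 49.50, E 9.16, F 7.05, A 5.17, B 2.48, C 2.48
take D (6 @ 297); take E (25 @ 229); take F (37 @ 261); take 29/35 of A → 149.97. Capacity used 97/97.
Total value = 936.97

936.97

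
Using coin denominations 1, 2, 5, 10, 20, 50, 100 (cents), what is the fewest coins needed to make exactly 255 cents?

Greedy: take as many of the largest coin as possible, then repeat with the remainder.
255 = 2×100 + 1×50 + 1×5
Total coins = 2 + 1 + 1 = 4

4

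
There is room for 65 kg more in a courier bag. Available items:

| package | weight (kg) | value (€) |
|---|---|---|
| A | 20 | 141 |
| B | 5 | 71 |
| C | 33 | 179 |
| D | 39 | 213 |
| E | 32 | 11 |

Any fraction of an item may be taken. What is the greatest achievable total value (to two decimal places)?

Order: B (71/5=14.20) > A (141/20=7.05) > D (213/39=5.46) > C (179/33=5.42) > E (11/32=0.34)
Fill: take B (5 @ 71) → take A (20 @ 141) → take D (39 @ 213) → take 1/33 of C → 5.42; 65/65 used.
Total value = 430.42

430.42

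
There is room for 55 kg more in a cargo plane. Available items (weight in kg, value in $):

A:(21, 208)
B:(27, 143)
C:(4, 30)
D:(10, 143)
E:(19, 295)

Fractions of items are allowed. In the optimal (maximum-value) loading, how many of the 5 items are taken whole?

Order: E (295/19=15.53) > D (143/10=14.30) > A (208/21=9.90) > C (30/4=7.50) > B (143/27=5.30)
Fill: take E (19 @ 295) → take D (10 @ 143) → take A (21 @ 208) → take C (4 @ 30) → take 1/27 of B → 5.30; 55/55 used.
4 item(s) taken whole; one partial (take 1/27 of B).

4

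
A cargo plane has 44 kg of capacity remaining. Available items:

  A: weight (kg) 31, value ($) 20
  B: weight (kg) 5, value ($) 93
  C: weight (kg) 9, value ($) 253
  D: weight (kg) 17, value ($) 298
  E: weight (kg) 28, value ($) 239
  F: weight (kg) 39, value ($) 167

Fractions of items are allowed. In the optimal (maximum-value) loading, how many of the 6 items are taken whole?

3

Greedy by value/weight ratio, highest first.
Ratios (sorted): C 28.11, B 18.60, D 17.53, E 8.54, F 4.28, A 0.65
take C (9 @ 253); take B (5 @ 93); take D (17 @ 298); take 13/28 of E → 110.96. Capacity used 44/44.
3 item(s) taken whole; one partial (take 13/28 of E).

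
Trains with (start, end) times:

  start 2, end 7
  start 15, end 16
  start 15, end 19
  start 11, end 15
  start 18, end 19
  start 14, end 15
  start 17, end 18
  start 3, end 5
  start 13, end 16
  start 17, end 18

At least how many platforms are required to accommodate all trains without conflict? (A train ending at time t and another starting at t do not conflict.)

Count concurrent intervals with a sweep; the peak is the room count.
starts: [2, 3, 11, 13, 14, 15, 15, 17, 17, 18]
ends:   [5, 7, 15, 15, 16, 16, 18, 18, 19, 19]
s2→1 s3→2 e5→1 e7→0 s11→1 s13→2 s14→3  — peak 3.

3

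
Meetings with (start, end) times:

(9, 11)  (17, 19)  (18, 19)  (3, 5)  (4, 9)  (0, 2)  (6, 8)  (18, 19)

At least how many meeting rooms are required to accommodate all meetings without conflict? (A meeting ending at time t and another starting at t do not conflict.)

3

Count concurrent intervals with a sweep; the peak is the room count.
Events (time:±→running): 0:+→1 2:-→0 3:+→1 4:+→2 5:-→1 6:+→2 8:-→1 9:-→0 9:+→1 11:-→0 17:+→1 18:+→2 18:+→3 … peak 3.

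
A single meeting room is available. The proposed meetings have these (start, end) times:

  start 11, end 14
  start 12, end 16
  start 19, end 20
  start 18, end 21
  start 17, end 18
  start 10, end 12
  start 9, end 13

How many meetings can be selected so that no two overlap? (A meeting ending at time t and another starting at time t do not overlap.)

4

By end time: (10,12), (9,13), (11,14), (12,16), (17,18), (19,20), (18,21).
Pick (10,12); next start ≥ 12 → (12,16); next start ≥ 16 → (17,18); next start ≥ 18 → (19,20).
Selected 4 meetings.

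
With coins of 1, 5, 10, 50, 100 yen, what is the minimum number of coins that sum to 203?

203 − 2×100→3 − 3×1→0
Total coins = 2 + 3 = 5

5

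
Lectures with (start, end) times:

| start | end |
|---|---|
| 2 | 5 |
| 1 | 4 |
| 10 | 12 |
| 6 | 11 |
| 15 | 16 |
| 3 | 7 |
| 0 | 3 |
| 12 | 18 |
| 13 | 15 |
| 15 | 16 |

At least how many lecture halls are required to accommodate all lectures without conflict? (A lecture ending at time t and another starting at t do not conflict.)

Count concurrent intervals with a sweep; the peak is the room count.
starts: [0, 1, 2, 3, 6, 10, 12, 13, 15, 15]
ends:   [3, 4, 5, 7, 11, 12, 15, 16, 16, 18]
s0→1 s1→2 s2→3  — peak 3.

3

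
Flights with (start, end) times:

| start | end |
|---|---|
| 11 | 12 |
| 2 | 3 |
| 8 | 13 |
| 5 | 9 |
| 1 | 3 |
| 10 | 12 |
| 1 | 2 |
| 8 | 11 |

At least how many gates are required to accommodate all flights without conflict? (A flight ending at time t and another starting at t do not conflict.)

3

The answer is the maximum number of intervals overlapping at any instant.
Events (time:±→running): 1:+→1 1:+→2 2:-→1 2:+→2 3:-→1 3:-→0 5:+→1 8:+→2 8:+→3 … peak 3.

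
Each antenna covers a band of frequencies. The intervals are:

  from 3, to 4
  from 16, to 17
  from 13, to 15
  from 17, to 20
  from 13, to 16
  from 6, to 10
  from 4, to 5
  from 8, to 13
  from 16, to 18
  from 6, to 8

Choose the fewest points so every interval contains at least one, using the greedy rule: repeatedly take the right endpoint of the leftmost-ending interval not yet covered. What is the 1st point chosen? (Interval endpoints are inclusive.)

4

Sort by right endpoint; whenever an interval is uncovered, place a point at its right end.
Sorted: [3,4] [4,5] [6,8] [6,10] [8,13] [13,15] [13,16] [16,17] [16,18] [17,20]
{[3,4],[4,5]} hit by 4; {[6,8],[6,10],[8,13]} hit by 8; {[13,15],[13,16]} hit by 15; {[16,17],[16,18],[17,20]} hit by 17.
Points: 4, 8, 15, 17 (4 total).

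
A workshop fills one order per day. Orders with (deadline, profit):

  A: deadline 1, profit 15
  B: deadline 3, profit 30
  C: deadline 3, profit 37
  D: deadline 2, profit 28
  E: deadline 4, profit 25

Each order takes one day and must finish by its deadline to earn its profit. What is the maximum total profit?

120

Sort by profit descending; place each in the latest free slot ≤ its deadline.
By profit: C(d3,37), B(d3,30), D(d2,28), E(d4,25), A(d1,15)
C→slot 3; B→slot 2; D→slot 1; E→slot 4; A skipped.
Profit = 28 + 30 + 37 + 25 = 120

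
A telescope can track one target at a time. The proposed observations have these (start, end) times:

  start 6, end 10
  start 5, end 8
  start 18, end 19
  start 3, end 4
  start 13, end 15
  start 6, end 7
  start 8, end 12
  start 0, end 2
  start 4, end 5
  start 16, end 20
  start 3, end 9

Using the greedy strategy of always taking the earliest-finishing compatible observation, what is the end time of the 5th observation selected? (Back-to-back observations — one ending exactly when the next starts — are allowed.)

Greedy by earliest finish: after sorting by end time, pick each interval compatible with the last pick.
Sorted by end: (0,2)  (3,4)  (4,5)  (6,7)  (5,8)  (3,9)  (6,10)  (8,12)  (13,15)  (18,19)  (16,20)
take (0,2); take (3,4); take (4,5); take (6,7); skip (5,8); take (8,12); take (13,15); take (18,19).
Selected: (0,2) (3,4) (4,5) (6,7) (8,12) (13,15) (18,19)

12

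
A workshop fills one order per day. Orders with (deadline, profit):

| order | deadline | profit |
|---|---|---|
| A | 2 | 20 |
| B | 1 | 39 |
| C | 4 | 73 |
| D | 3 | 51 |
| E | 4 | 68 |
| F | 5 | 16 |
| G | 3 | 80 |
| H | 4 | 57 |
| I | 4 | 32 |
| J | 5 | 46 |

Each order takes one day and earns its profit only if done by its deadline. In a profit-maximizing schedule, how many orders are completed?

Sort by profit descending; place each in the latest free slot ≤ its deadline.
By profit: G(d3,80), C(d4,73), E(d4,68), H(d4,57), D(d3,51), J(d5,46), B(d1,39), I(d4,32), A(d2,20), F(d5,16)
G→slot 3; C→slot 4; E→slot 2; H→slot 1; D skipped; J→slot 5; B skipped; I skipped; A skipped; F skipped.
5 of 10 scheduled.

5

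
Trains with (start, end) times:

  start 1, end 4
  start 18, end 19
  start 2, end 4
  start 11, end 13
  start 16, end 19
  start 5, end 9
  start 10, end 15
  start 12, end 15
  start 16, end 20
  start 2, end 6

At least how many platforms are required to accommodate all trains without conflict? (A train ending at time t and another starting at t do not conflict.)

Count concurrent intervals with a sweep; the peak is the room count.
Events (time:±→running): 1:+→1 2:+→2 2:+→3 … peak 3.

3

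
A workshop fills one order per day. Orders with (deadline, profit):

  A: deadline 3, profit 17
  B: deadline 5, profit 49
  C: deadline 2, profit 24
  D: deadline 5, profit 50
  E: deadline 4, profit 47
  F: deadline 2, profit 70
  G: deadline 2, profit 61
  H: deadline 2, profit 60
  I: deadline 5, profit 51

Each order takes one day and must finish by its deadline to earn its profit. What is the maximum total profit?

281

Take jobs in profit order; each goes to the latest open slot no later than its deadline.
Profit order: F=70 G=61 H=60 I=51 D=50 B=49 E=47 C=24 A=17
Assign: F→slot 2, G→slot 1, H skipped, I→slot 5, D→slot 4, B→slot 3, E skipped, C skipped, A skipped.
Slots: [1:G] [2:F] [3:B] [4:D] [5:I]
Profit = 61 + 70 + 49 + 50 + 51 = 281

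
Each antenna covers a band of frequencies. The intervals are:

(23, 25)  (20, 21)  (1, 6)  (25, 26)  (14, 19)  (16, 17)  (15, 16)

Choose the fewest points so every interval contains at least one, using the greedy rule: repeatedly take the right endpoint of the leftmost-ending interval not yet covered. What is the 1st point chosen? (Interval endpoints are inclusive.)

Sorted: [1,6] [15,16] [16,17] [14,19] [20,21] [23,25] [25,26]
{[1,6]} hit by 6; {[15,16],[16,17],[14,19]} hit by 16; {[20,21]} hit by 21; {[23,25],[25,26]} hit by 25.
Points: 6, 16, 21, 25 (4 total).

6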